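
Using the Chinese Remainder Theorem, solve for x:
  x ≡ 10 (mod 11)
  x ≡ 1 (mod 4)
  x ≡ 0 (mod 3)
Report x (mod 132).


Moduli 11, 4, 3 are pairwise coprime; by CRT there is a unique solution modulo M = 11 · 4 · 3 = 132.
Solve pairwise, accumulating the modulus:
  Start with x ≡ 10 (mod 11).
  Combine with x ≡ 1 (mod 4): since gcd(11, 4) = 1, we get a unique residue mod 44.
    Write x = 10 + 11·t and substitute into x ≡ 1 (mod 4): 11·t ≡ 1 − 10 = -9 (mod 4).
    Reduce coefficients mod 4: 3·t ≡ 3 (mod 4).
    The inverse of 3 mod 4 is 3 (since 3·3 = 9 = 2·4 + 1), so t ≡ 3·3 = 9 ≡ 1 (mod 4).
    Then x = 10 + 11·1 = 21, valid modulo lcm(11, 4) = 44: x ≡ 21 (mod 44).
  Combine with x ≡ 0 (mod 3): since gcd(44, 3) = 1, we get a unique residue mod 132.
    Write x = 21 + 44·t and substitute into x ≡ 0 (mod 3): 44·t ≡ 0 − 21 = -21 (mod 3).
    Reduce coefficients mod 3: 2·t ≡ 0 (mod 3).
    The inverse of 2 mod 3 is 2 (since 2·2 = 4 = 1·3 + 1), so t ≡ 2·0 = 0 ≡ 0 (mod 3).
    Then x = 21 + 44·0 = 21, valid modulo lcm(44, 3) = 132: x ≡ 21 (mod 132).
Verify: 21 mod 11 = 10 ✓, 21 mod 4 = 1 ✓, 21 mod 3 = 0 ✓.

x ≡ 21 (mod 132).


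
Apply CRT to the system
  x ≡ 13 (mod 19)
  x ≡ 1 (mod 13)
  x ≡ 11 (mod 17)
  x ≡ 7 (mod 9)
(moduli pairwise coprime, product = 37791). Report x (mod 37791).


Product of moduli M = 19 · 13 · 17 · 9 = 37791.
Merge one congruence at a time:
  Start: x ≡ 13 (mod 19).
  Combine with x ≡ 1 (mod 13); new modulus lcm = 247.
    Write x = 13 + 19·t and substitute into x ≡ 1 (mod 13): 19·t ≡ 1 − 13 = -12 (mod 13).
    Reduce coefficients mod 13: 6·t ≡ 1 (mod 13).
    The inverse of 6 mod 13 is 11 (since 6·11 = 66 = 5·13 + 1), so t ≡ 11·1 = 11 ≡ 11 (mod 13).
    Then x = 13 + 19·11 = 222, valid modulo lcm(19, 13) = 247: x ≡ 222 (mod 247).
  Combine with x ≡ 11 (mod 17); new modulus lcm = 4199.
    Write x = 222 + 247·t and substitute into x ≡ 11 (mod 17): 247·t ≡ 11 − 222 = -211 (mod 17).
    Reduce coefficients mod 17: 9·t ≡ 10 (mod 17).
    The inverse of 9 mod 17 is 2 (since 9·2 = 18 = 1·17 + 1), so t ≡ 2·10 = 20 ≡ 3 (mod 17).
    Then x = 222 + 247·3 = 963, valid modulo lcm(247, 17) = 4199: x ≡ 963 (mod 4199).
  Combine with x ≡ 7 (mod 9); new modulus lcm = 37791.
    Write x = 963 + 4199·t and substitute into x ≡ 7 (mod 9): 4199·t ≡ 7 − 963 = -956 (mod 9).
    Reduce coefficients mod 9: 5·t ≡ 7 (mod 9).
    The inverse of 5 mod 9 is 2 (since 5·2 = 10 = 1·9 + 1), so t ≡ 2·7 = 14 ≡ 5 (mod 9).
    Then x = 963 + 4199·5 = 21958, valid modulo lcm(4199, 9) = 37791: x ≡ 21958 (mod 37791).
Verify against each original: 21958 mod 19 = 13, 21958 mod 13 = 1, 21958 mod 17 = 11, 21958 mod 9 = 7.

x ≡ 21958 (mod 37791).


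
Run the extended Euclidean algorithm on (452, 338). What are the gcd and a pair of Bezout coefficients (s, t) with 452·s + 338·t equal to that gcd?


Euclidean algorithm on (452, 338) — divide until remainder is 0:
  452 = 1 · 338 + 114
  338 = 2 · 114 + 110
  114 = 1 · 110 + 4
  110 = 27 · 4 + 2
  4 = 2 · 2 + 0
gcd(452, 338) = 2.
Track Bezout coefficients alongside the remainders: start with r₀ = 452 = a·1 + b·0 (s = 1, t = 0) and r₁ = 338 = a·0 + b·1 (s = 0, t = 1); each new remainder r_{k+1} = r_{k-1} − q_k·r_k inherits s_{k+1} = s_{k-1} − q_k·s_k, t_{k+1} = t_{k-1} − q_k·t_k, so r_k = a·s_k + b·t_k at every step:
  q = 1: r = 114, s = 1 − 1·0 = 1, t = 0 − 1·1 = -1  (check: 452·1 + 338·(-1) = 114)
  q = 2: r = 110, s = 0 − 2·1 = -2, t = 1 − 2·(-1) = 3  (check: 452·(-2) + 338·3 = 110)
  q = 1: r = 4, s = 1 − 1·(-2) = 3, t = -1 − 1·3 = -4  (check: 452·3 + 338·(-4) = 4)
  q = 27: r = 2, s = -2 − 27·3 = -83, t = 3 − 27·(-4) = 111  (check: 452·(-83) + 338·111 = 2)
The row with r = 2 (the gcd) gives the Bezout coefficients s = -83, t = 111.
Result: 452 · (-83) + 338 · (111) = 2.

gcd(452, 338) = 2; s = -83, t = 111 (check: 452·(-83) + 338·111 = 2).


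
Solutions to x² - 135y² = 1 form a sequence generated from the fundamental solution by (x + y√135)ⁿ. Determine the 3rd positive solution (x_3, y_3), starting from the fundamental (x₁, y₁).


Step 1: Find the fundamental solution (x₁, y₁) of x² - 135y² = 1.
  Expand √135 as a continued fraction. a₀ = ⌊√135⌋ = 11; iterate m_{k+1} = d_k·a_k − m_k, d_{k+1} = (135 − m_{k+1}²)/d_k, a_{k+1} = ⌊(a₀ + m_{k+1})/d_{k+1}⌋ (starting m₀ = 0, d₀ = 1), with convergents p_k = a_k·p_{k-1} + p_{k-2}, q_k = a_k·q_{k-1} + q_{k-2} (p₋₁ = 1, q₋₁ = 0):
  k = 0: a₀ = 11; p₀/q₀ = 11/1; p₀² − 135·q₀² = 121 − 135 = -14.
  k = 1: m = 11, d = 14, a = ⌊(11 + 11)/14⌋ = 1; p/q = (1·11 + 1)/(1·1 + 0) = 12/1; p² − 135·q² = 144 − 135 = 9.
  k = 2: m = 3, d = 9, a = ⌊(11 + 3)/9⌋ = 1; p/q = (1·12 + 11)/(1·1 + 1) = 23/2; p² − 135·q² = 529 − 540 = -11.
  k = 3: m = 6, d = 11, a = ⌊(11 + 6)/11⌋ = 1; p/q = (1·23 + 12)/(1·2 + 1) = 35/3; p² − 135·q² = 1225 − 1215 = 10.
  k = 4: m = 5, d = 10, a = ⌊(11 + 5)/10⌋ = 1; p/q = (1·35 + 23)/(1·3 + 2) = 58/5; p² − 135·q² = 3364 − 3375 = -11.
  k = 5: m = 5, d = 11, a = ⌊(11 + 5)/11⌋ = 1; p/q = (1·58 + 35)/(1·5 + 3) = 93/8; p² − 135·q² = 8649 − 8640 = 9.
  k = 6: m = 6, d = 9, a = ⌊(11 + 6)/9⌋ = 1; p/q = (1·93 + 58)/(1·8 + 5) = 151/13; p² − 135·q² = 22801 − 22815 = -14.
  k = 7: m = 3, d = 14, a = ⌊(11 + 3)/14⌋ = 1; p/q = (1·151 + 93)/(1·13 + 8) = 244/21; p² − 135·q² = 59536 − 59535 = 1.
  The first convergent with p² − 135·q² = 1 gives the fundamental solution (x₁, y₁) = (244, 21).
Step 2: Apply the recurrence (x_{n+1}, y_{n+1}) = (x₁x_n + 135y₁y_n, x₁y_n + y₁x_n) repeatedly.
  From (x_1, y_1) = (244, 21): x_2 = 244·244 + 135·21·21 = 119071; y_2 = 244·21 + 21·244 = 10248.
  From (x_2, y_2) = (119071, 10248): x_3 = 244·119071 + 135·21·10248 = 58106404; y_3 = 244·10248 + 21·119071 = 5001003.
Step 3: Verify x_3² - 135·y_3² = 3376354185811216 - 3376354185811215 = 1 (should be 1). ✓

(x_1, y_1) = (244, 21); (x_3, y_3) = (58106404, 5001003).


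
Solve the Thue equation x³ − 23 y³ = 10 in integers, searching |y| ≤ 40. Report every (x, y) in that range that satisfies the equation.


The equation is x³ - 23y³ = 10. For fixed y, x³ = 23·y³ + 10, so a solution requires the RHS to be a perfect cube.
Strategy: iterate y from -40 to 40, compute RHS = 23·y³ + 10, and check whether it is a (positive or negative) perfect cube.
Check small values of y:
  y = 0: RHS = 10 is not a perfect cube.
  y = 1: RHS = 33 is not a perfect cube.
  y = -1: RHS = -13 is not a perfect cube.
  y = 2: RHS = 194 is not a perfect cube.
  y = -2: RHS = -174 is not a perfect cube.
  y = 3: RHS = 631 is not a perfect cube.
  y = -3: RHS = -611 is not a perfect cube.
Continuing the search up to |y| = 40 finds no solutions either.
No (x, y) in the scanned range satisfies the equation.

No integer solutions with |y| ≤ 40.


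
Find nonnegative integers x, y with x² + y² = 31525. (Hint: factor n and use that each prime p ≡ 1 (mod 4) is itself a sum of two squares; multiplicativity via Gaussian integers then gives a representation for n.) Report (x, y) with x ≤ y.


Step 1: Factor n = 31525 = 5^2 · 13 · 97.
Step 2: Check the mod-4 condition on each prime factor: 5 ≡ 1 (mod 4), exponent 2; 13 ≡ 1 (mod 4), exponent 1; 97 ≡ 1 (mod 4), exponent 1.
All primes ≡ 3 (mod 4) appear to even exponent (or don't appear), so by the two-squares theorem n IS expressible as a sum of two squares.
Step 3: Build a representation. Group n = k² · m with k = 5 and m = 13 · 97 = 1261 (a product of primes ≡ 1 (mod 4)); a representation of m scales to one of n via (k·x)² + (k·y)² = k²(x² + y²). Each prime p ≡ 1 (mod 4) is itself a sum of two squares; find a² by testing p − a² for a perfect square:
  13: 13 − 1² = 12, 13 − 2² = 9 = 3² ⇒ 13 = 2² + 3².
  97: 97 − 1² = 96, 97 − 2² = 93, 97 − 3² = 88, 97 − 4² = 81 = 9² ⇒ 97 = 4² + 9².
  Combine using the Brahmagupta–Fibonacci identity (a² + b²)(c² + d²) = (ac − bd)² + (ad + bc)² = (ac + bd)² + (ad − bc)²:
  13 · 97 = 1261: from (2² + 3²)(4² + 9²), take (2·4 − 3·9, 2·9 + 3·4) = (8 − 27, 18 + 12) = (-19, 30); dropping signs (only squares matter) gives (19, 30); check 19² + 30² = 361 + 900 = 1261 ✓.
  Scale by k = 5: (5·19, 5·30) = (95, 150).
Step 4: Order so x ≤ y and verify: 95² + 150² = 9025 + 22500 = 31525 = n. ✓

n = 31525 = 95² + 150² (one valid representation with x ≤ y).


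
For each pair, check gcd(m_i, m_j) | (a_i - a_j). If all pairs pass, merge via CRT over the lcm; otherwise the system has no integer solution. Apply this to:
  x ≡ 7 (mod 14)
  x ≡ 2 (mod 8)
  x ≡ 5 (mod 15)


Moduli 14, 8, 15 are not pairwise coprime, so CRT works modulo lcm(m_i) when all pairwise compatibility conditions hold.
Pairwise compatibility: gcd(m_i, m_j) must divide a_i - a_j for every pair.
Merge one congruence at a time:
  Start: x ≡ 7 (mod 14).
  Combine with x ≡ 2 (mod 8): gcd(14, 8) = 2, and 2 - 7 = -5 is NOT divisible by 2.
    ⇒ system is inconsistent (no integer solution).

No solution (the system is inconsistent).


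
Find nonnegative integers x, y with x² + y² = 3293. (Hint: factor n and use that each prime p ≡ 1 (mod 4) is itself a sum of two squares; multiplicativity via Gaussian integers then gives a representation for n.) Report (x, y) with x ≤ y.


Step 1: Factor n = 3293 = 37 · 89.
Step 2: Check the mod-4 condition on each prime factor: 37 ≡ 1 (mod 4), exponent 1; 89 ≡ 1 (mod 4), exponent 1.
All primes ≡ 3 (mod 4) appear to even exponent (or don't appear), so by the two-squares theorem n IS expressible as a sum of two squares.
Step 3: Build a representation. Here n = 37 · 89 is a product of primes ≡ 1 (mod 4). Each prime p ≡ 1 (mod 4) is itself a sum of two squares; find a² by testing p − a² for a perfect square:
  37: 37 − 1² = 36 = 6² ⇒ 37 = 1² + 6².
  89: 89 − 1² = 88, 89 − 2² = 85, 89 − 3² = 80, 89 − 4² = 73, 89 − 5² = 64 = 8² ⇒ 89 = 5² + 8².
  Combine using the Brahmagupta–Fibonacci identity (a² + b²)(c² + d²) = (ac − bd)² + (ad + bc)² = (ac + bd)² + (ad − bc)²:
  37 · 89 = 3293: from (1² + 6²)(5² + 8²), take (1·5 − 6·8, 1·8 + 6·5) = (5 − 48, 8 + 30) = (-43, 38); dropping signs (only squares matter) gives (43, 38); check 43² + 38² = 1849 + 1444 = 3293 ✓.
Step 4: Order so x ≤ y and verify: 38² + 43² = 1444 + 1849 = 3293 = n. ✓

n = 3293 = 38² + 43² (one valid representation with x ≤ y).


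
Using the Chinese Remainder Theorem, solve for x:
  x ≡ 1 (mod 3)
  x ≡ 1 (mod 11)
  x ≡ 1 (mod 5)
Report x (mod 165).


Moduli 3, 11, 5 are pairwise coprime; by CRT there is a unique solution modulo M = 3 · 11 · 5 = 165.
Solve pairwise, accumulating the modulus:
  Start with x ≡ 1 (mod 3).
  Combine with x ≡ 1 (mod 11): since gcd(3, 11) = 1, we get a unique residue mod 33.
    Write x = 1 + 3·t and substitute into x ≡ 1 (mod 11): 3·t ≡ 1 − 1 = 0 (mod 11).
    The inverse of 3 mod 11 is 4 (since 3·4 = 12 = 1·11 + 1), so t ≡ 4·0 = 0 ≡ 0 (mod 11).
    Then x = 1 + 3·0 = 1, valid modulo lcm(3, 11) = 33: x ≡ 1 (mod 33).
  Combine with x ≡ 1 (mod 5): since gcd(33, 5) = 1, we get a unique residue mod 165.
    Write x = 1 + 33·t and substitute into x ≡ 1 (mod 5): 33·t ≡ 1 − 1 = 0 (mod 5).
    Reduce coefficients mod 5: 3·t ≡ 0 (mod 5).
    The inverse of 3 mod 5 is 2 (since 3·2 = 6 = 1·5 + 1), so t ≡ 2·0 = 0 ≡ 0 (mod 5).
    Then x = 1 + 33·0 = 1, valid modulo lcm(33, 5) = 165: x ≡ 1 (mod 165).
Verify: 1 mod 3 = 1 ✓, 1 mod 11 = 1 ✓, 1 mod 5 = 1 ✓.

x ≡ 1 (mod 165).


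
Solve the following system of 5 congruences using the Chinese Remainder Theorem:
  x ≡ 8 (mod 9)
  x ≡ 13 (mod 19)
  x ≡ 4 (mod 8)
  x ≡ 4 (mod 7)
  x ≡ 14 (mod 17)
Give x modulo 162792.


Product of moduli M = 9 · 19 · 8 · 7 · 17 = 162792.
Merge one congruence at a time:
  Start: x ≡ 8 (mod 9).
  Combine with x ≡ 13 (mod 19); new modulus lcm = 171.
    Write x = 8 + 9·t and substitute into x ≡ 13 (mod 19): 9·t ≡ 13 − 8 = 5 (mod 19).
    The inverse of 9 mod 19 is 17 (since 9·17 = 153 = 8·19 + 1), so t ≡ 17·5 = 85 ≡ 9 (mod 19).
    Then x = 8 + 9·9 = 89, valid modulo lcm(9, 19) = 171: x ≡ 89 (mod 171).
  Combine with x ≡ 4 (mod 8); new modulus lcm = 1368.
    Write x = 89 + 171·t and substitute into x ≡ 4 (mod 8): 171·t ≡ 4 − 89 = -85 (mod 8).
    Reduce coefficients mod 8: 3·t ≡ 3 (mod 8).
    The inverse of 3 mod 8 is 3 (since 3·3 = 9 = 1·8 + 1), so t ≡ 3·3 = 9 ≡ 1 (mod 8).
    Then x = 89 + 171·1 = 260, valid modulo lcm(171, 8) = 1368: x ≡ 260 (mod 1368).
  Combine with x ≡ 4 (mod 7); new modulus lcm = 9576.
    Write x = 260 + 1368·t and substitute into x ≡ 4 (mod 7): 1368·t ≡ 4 − 260 = -256 (mod 7).
    Reduce coefficients mod 7: 3·t ≡ 3 (mod 7).
    The inverse of 3 mod 7 is 5 (since 3·5 = 15 = 2·7 + 1), so t ≡ 5·3 = 15 ≡ 1 (mod 7).
    Then x = 260 + 1368·1 = 1628, valid modulo lcm(1368, 7) = 9576: x ≡ 1628 (mod 9576).
  Combine with x ≡ 14 (mod 17); new modulus lcm = 162792.
    Write x = 1628 + 9576·t and substitute into x ≡ 14 (mod 17): 9576·t ≡ 14 − 1628 = -1614 (mod 17).
    Reduce coefficients mod 17: 5·t ≡ 1 (mod 17).
    The inverse of 5 mod 17 is 7 (since 5·7 = 35 = 2·17 + 1), so t ≡ 7·1 = 7 ≡ 7 (mod 17).
    Then x = 1628 + 9576·7 = 68660, valid modulo lcm(9576, 17) = 162792: x ≡ 68660 (mod 162792).
Verify against each original: 68660 mod 9 = 8, 68660 mod 19 = 13, 68660 mod 8 = 4, 68660 mod 7 = 4, 68660 mod 17 = 14.

x ≡ 68660 (mod 162792).


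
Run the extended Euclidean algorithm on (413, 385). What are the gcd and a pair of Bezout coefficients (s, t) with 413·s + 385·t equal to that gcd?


Euclidean algorithm on (413, 385) — divide until remainder is 0:
  413 = 1 · 385 + 28
  385 = 13 · 28 + 21
  28 = 1 · 21 + 7
  21 = 3 · 7 + 0
gcd(413, 385) = 7.
Track Bezout coefficients alongside the remainders: start with r₀ = 413 = a·1 + b·0 (s = 1, t = 0) and r₁ = 385 = a·0 + b·1 (s = 0, t = 1); each new remainder r_{k+1} = r_{k-1} − q_k·r_k inherits s_{k+1} = s_{k-1} − q_k·s_k, t_{k+1} = t_{k-1} − q_k·t_k, so r_k = a·s_k + b·t_k at every step:
  q = 1: r = 28, s = 1 − 1·0 = 1, t = 0 − 1·1 = -1  (check: 413·1 + 385·(-1) = 28)
  q = 13: r = 21, s = 0 − 13·1 = -13, t = 1 − 13·(-1) = 14  (check: 413·(-13) + 385·14 = 21)
  q = 1: r = 7, s = 1 − 1·(-13) = 14, t = -1 − 1·14 = -15  (check: 413·14 + 385·(-15) = 7)
The row with r = 7 (the gcd) gives the Bezout coefficients s = 14, t = -15.
Result: 413 · (14) + 385 · (-15) = 7.

gcd(413, 385) = 7; s = 14, t = -15 (check: 413·14 + 385·(-15) = 7).


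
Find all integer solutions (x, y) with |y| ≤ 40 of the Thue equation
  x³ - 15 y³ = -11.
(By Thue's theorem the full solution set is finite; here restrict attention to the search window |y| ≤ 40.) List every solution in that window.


The equation is x³ - 15y³ = -11. For fixed y, x³ = 15·y³ − 11, so a solution requires the RHS to be a perfect cube.
Strategy: iterate y from -40 to 40, compute RHS = 15·y³ − 11, and check whether it is a (positive or negative) perfect cube.
Check small values of y:
  y = 0: RHS = -11 is not a perfect cube.
  y = 1: RHS = 4 is not a perfect cube.
  y = -1: RHS = -26 is not a perfect cube.
  y = 2: RHS = 109 is not a perfect cube.
  y = -2: RHS = -131 is not a perfect cube.
  y = 3: RHS = 394 is not a perfect cube.
  y = -3: RHS = -416 is not a perfect cube.
Continuing the search up to |y| = 40 finds no solutions either.
No (x, y) in the scanned range satisfies the equation.

No integer solutions with |y| ≤ 40.


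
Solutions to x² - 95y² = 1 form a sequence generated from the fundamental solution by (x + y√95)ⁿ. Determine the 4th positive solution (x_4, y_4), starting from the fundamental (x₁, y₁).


Step 1: Find the fundamental solution (x₁, y₁) of x² - 95y² = 1.
  Expand √95 as a continued fraction. a₀ = ⌊√95⌋ = 9; iterate m_{k+1} = d_k·a_k − m_k, d_{k+1} = (95 − m_{k+1}²)/d_k, a_{k+1} = ⌊(a₀ + m_{k+1})/d_{k+1}⌋ (starting m₀ = 0, d₀ = 1), with convergents p_k = a_k·p_{k-1} + p_{k-2}, q_k = a_k·q_{k-1} + q_{k-2} (p₋₁ = 1, q₋₁ = 0):
  k = 0: a₀ = 9; p₀/q₀ = 9/1; p₀² − 95·q₀² = 81 − 95 = -14.
  k = 1: m = 9, d = 14, a = ⌊(9 + 9)/14⌋ = 1; p/q = (1·9 + 1)/(1·1 + 0) = 10/1; p² − 95·q² = 100 − 95 = 5.
  k = 2: m = 5, d = 5, a = ⌊(9 + 5)/5⌋ = 2; p/q = (2·10 + 9)/(2·1 + 1) = 29/3; p² − 95·q² = 841 − 855 = -14.
  k = 3: m = 5, d = 14, a = ⌊(9 + 5)/14⌋ = 1; p/q = (1·29 + 10)/(1·3 + 1) = 39/4; p² − 95·q² = 1521 − 1520 = 1.
  The first convergent with p² − 95·q² = 1 gives the fundamental solution (x₁, y₁) = (39, 4).
Step 2: Apply the recurrence (x_{n+1}, y_{n+1}) = (x₁x_n + 95y₁y_n, x₁y_n + y₁x_n) repeatedly.
  From (x_1, y_1) = (39, 4): x_2 = 39·39 + 95·4·4 = 3041; y_2 = 39·4 + 4·39 = 312.
  From (x_2, y_2) = (3041, 312): x_3 = 39·3041 + 95·4·312 = 237159; y_3 = 39·312 + 4·3041 = 24332.
  From (x_3, y_3) = (237159, 24332): x_4 = 39·237159 + 95·4·24332 = 18495361; y_4 = 39·24332 + 4·237159 = 1897584.
Step 3: Verify x_4² - 95·y_4² = 342078378520321 - 342078378520320 = 1 (should be 1). ✓

(x_1, y_1) = (39, 4); (x_4, y_4) = (18495361, 1897584).


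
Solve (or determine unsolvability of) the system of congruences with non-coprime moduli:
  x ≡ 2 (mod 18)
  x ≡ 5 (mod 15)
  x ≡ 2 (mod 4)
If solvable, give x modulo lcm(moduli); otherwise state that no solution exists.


Moduli 18, 15, 4 are not pairwise coprime, so CRT works modulo lcm(m_i) when all pairwise compatibility conditions hold.
Pairwise compatibility: gcd(m_i, m_j) must divide a_i - a_j for every pair.
Merge one congruence at a time:
  Start: x ≡ 2 (mod 18).
  Combine with x ≡ 5 (mod 15): gcd(18, 15) = 3; 5 - 2 = 3, which IS divisible by 3, so compatible.
    Write x = 2 + 18·t and substitute into x ≡ 5 (mod 15): 18·t ≡ 5 − 2 = 3 (mod 15).
    Divide the congruence (and modulus) by g = 3: 6·t ≡ 1 (mod 5).
    Reduce coefficients mod 5: 1·t ≡ 1 (mod 5).
    So t ≡ 1 (mod 5).
    Then x = 2 + 18·1 = 20, valid modulo lcm(18, 15) = 90: x ≡ 20 (mod 90).
  Combine with x ≡ 2 (mod 4): gcd(90, 4) = 2; 2 - 20 = -18, which IS divisible by 2, so compatible.
    Write x = 20 + 90·t and substitute into x ≡ 2 (mod 4): 90·t ≡ 2 − 20 = -18 (mod 4).
    Divide the congruence (and modulus) by g = 2: 45·t ≡ -9 (mod 2).
    Reduce coefficients mod 2: 1·t ≡ 1 (mod 2).
    So t ≡ 1 (mod 2).
    Then x = 20 + 90·1 = 110, valid modulo lcm(90, 4) = 180: x ≡ 110 (mod 180).
Verify: 110 mod 18 = 2, 110 mod 15 = 5, 110 mod 4 = 2.

x ≡ 110 (mod 180).


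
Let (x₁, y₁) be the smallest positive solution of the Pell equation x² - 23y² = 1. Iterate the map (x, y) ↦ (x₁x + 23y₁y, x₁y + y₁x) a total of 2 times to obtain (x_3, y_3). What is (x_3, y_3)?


Step 1: Find the fundamental solution (x₁, y₁) of x² - 23y² = 1.
  Expand √23 as a continued fraction. a₀ = ⌊√23⌋ = 4; iterate m_{k+1} = d_k·a_k − m_k, d_{k+1} = (23 − m_{k+1}²)/d_k, a_{k+1} = ⌊(a₀ + m_{k+1})/d_{k+1}⌋ (starting m₀ = 0, d₀ = 1), with convergents p_k = a_k·p_{k-1} + p_{k-2}, q_k = a_k·q_{k-1} + q_{k-2} (p₋₁ = 1, q₋₁ = 0):
  k = 0: a₀ = 4; p₀/q₀ = 4/1; p₀² − 23·q₀² = 16 − 23 = -7.
  k = 1: m = 4, d = 7, a = ⌊(4 + 4)/7⌋ = 1; p/q = (1·4 + 1)/(1·1 + 0) = 5/1; p² − 23·q² = 25 − 23 = 2.
  k = 2: m = 3, d = 2, a = ⌊(4 + 3)/2⌋ = 3; p/q = (3·5 + 4)/(3·1 + 1) = 19/4; p² − 23·q² = 361 − 368 = -7.
  k = 3: m = 3, d = 7, a = ⌊(4 + 3)/7⌋ = 1; p/q = (1·19 + 5)/(1·4 + 1) = 24/5; p² − 23·q² = 576 − 575 = 1.
  The first convergent with p² − 23·q² = 1 gives the fundamental solution (x₁, y₁) = (24, 5).
Step 2: Apply the recurrence (x_{n+1}, y_{n+1}) = (x₁x_n + 23y₁y_n, x₁y_n + y₁x_n) repeatedly.
  From (x_1, y_1) = (24, 5): x_2 = 24·24 + 23·5·5 = 1151; y_2 = 24·5 + 5·24 = 240.
  From (x_2, y_2) = (1151, 240): x_3 = 24·1151 + 23·5·240 = 55224; y_3 = 24·240 + 5·1151 = 11515.
Step 3: Verify x_3² - 23·y_3² = 3049690176 - 3049690175 = 1 (should be 1). ✓

(x_1, y_1) = (24, 5); (x_3, y_3) = (55224, 11515).


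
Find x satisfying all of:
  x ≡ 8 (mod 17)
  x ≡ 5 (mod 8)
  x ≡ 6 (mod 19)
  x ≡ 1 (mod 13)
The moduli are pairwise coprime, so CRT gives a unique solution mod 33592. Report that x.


Product of moduli M = 17 · 8 · 19 · 13 = 33592.
Merge one congruence at a time:
  Start: x ≡ 8 (mod 17).
  Combine with x ≡ 5 (mod 8); new modulus lcm = 136.
    Write x = 8 + 17·t and substitute into x ≡ 5 (mod 8): 17·t ≡ 5 − 8 = -3 (mod 8).
    Reduce coefficients mod 8: 1·t ≡ 5 (mod 8).
    So t ≡ 5 (mod 8).
    Then x = 8 + 17·5 = 93, valid modulo lcm(17, 8) = 136: x ≡ 93 (mod 136).
  Combine with x ≡ 6 (mod 19); new modulus lcm = 2584.
    Write x = 93 + 136·t and substitute into x ≡ 6 (mod 19): 136·t ≡ 6 − 93 = -87 (mod 19).
    Reduce coefficients mod 19: 3·t ≡ 8 (mod 19).
    The inverse of 3 mod 19 is 13 (since 3·13 = 39 = 2·19 + 1), so t ≡ 13·8 = 104 ≡ 9 (mod 19).
    Then x = 93 + 136·9 = 1317, valid modulo lcm(136, 19) = 2584: x ≡ 1317 (mod 2584).
  Combine with x ≡ 1 (mod 13); new modulus lcm = 33592.
    Write x = 1317 + 2584·t and substitute into x ≡ 1 (mod 13): 2584·t ≡ 1 − 1317 = -1316 (mod 13).
    Reduce coefficients mod 13: 10·t ≡ 10 (mod 13).
    The inverse of 10 mod 13 is 4 (since 10·4 = 40 = 3·13 + 1), so t ≡ 4·10 = 40 ≡ 1 (mod 13).
    Then x = 1317 + 2584·1 = 3901, valid modulo lcm(2584, 13) = 33592: x ≡ 3901 (mod 33592).
Verify against each original: 3901 mod 17 = 8, 3901 mod 8 = 5, 3901 mod 19 = 6, 3901 mod 13 = 1.

x ≡ 3901 (mod 33592).


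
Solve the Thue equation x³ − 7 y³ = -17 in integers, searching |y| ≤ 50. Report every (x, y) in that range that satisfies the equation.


The equation is x³ - 7y³ = -17. For fixed y, x³ = 7·y³ − 17, so a solution requires the RHS to be a perfect cube.
Strategy: iterate y from -50 to 50, compute RHS = 7·y³ − 17, and check whether it is a (positive or negative) perfect cube.
Check small values of y:
  y = 0: RHS = -17 is not a perfect cube.
  y = 1: RHS = -10 is not a perfect cube.
  y = -1: RHS = -24 is not a perfect cube.
  y = 2: RHS = 39 is not a perfect cube.
  y = -2: RHS = -73 is not a perfect cube.
  y = 3: RHS = 172 is not a perfect cube.
  y = -3: RHS = -206 is not a perfect cube.
Continuing the search up to |y| = 50 finds no solutions either.
No (x, y) in the scanned range satisfies the equation.

No integer solutions with |y| ≤ 50.


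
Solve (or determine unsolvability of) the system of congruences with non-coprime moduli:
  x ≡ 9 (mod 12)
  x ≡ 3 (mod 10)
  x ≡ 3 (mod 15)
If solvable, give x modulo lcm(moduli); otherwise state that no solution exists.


Moduli 12, 10, 15 are not pairwise coprime, so CRT works modulo lcm(m_i) when all pairwise compatibility conditions hold.
Pairwise compatibility: gcd(m_i, m_j) must divide a_i - a_j for every pair.
Merge one congruence at a time:
  Start: x ≡ 9 (mod 12).
  Combine with x ≡ 3 (mod 10): gcd(12, 10) = 2; 3 - 9 = -6, which IS divisible by 2, so compatible.
    Write x = 9 + 12·t and substitute into x ≡ 3 (mod 10): 12·t ≡ 3 − 9 = -6 (mod 10).
    Divide the congruence (and modulus) by g = 2: 6·t ≡ -3 (mod 5).
    Reduce coefficients mod 5: 1·t ≡ 2 (mod 5).
    So t ≡ 2 (mod 5).
    Then x = 9 + 12·2 = 33, valid modulo lcm(12, 10) = 60: x ≡ 33 (mod 60).
  Combine with x ≡ 3 (mod 15): gcd(60, 15) = 15; 3 - 33 = -30, which IS divisible by 15, so compatible.
    Write x = 33 + 60·t and substitute into x ≡ 3 (mod 15): 60·t ≡ 3 − 33 = -30 (mod 15).
    Divide the congruence (and modulus) by g = 15: 4·t ≡ -2 (mod 1).
    Modulo 1 every t works; take t = 0.
    Then x = 33 + 60·0 = 33, valid modulo lcm(60, 15) = 60: x ≡ 33 (mod 60).
Verify: 33 mod 12 = 9, 33 mod 10 = 3, 33 mod 15 = 3.

x ≡ 33 (mod 60).


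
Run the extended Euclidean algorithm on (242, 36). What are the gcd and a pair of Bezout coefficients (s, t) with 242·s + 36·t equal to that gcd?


Euclidean algorithm on (242, 36) — divide until remainder is 0:
  242 = 6 · 36 + 26
  36 = 1 · 26 + 10
  26 = 2 · 10 + 6
  10 = 1 · 6 + 4
  6 = 1 · 4 + 2
  4 = 2 · 2 + 0
gcd(242, 36) = 2.
Track Bezout coefficients alongside the remainders: start with r₀ = 242 = a·1 + b·0 (s = 1, t = 0) and r₁ = 36 = a·0 + b·1 (s = 0, t = 1); each new remainder r_{k+1} = r_{k-1} − q_k·r_k inherits s_{k+1} = s_{k-1} − q_k·s_k, t_{k+1} = t_{k-1} − q_k·t_k, so r_k = a·s_k + b·t_k at every step:
  q = 6: r = 26, s = 1 − 6·0 = 1, t = 0 − 6·1 = -6  (check: 242·1 + 36·(-6) = 26)
  q = 1: r = 10, s = 0 − 1·1 = -1, t = 1 − 1·(-6) = 7  (check: 242·(-1) + 36·7 = 10)
  q = 2: r = 6, s = 1 − 2·(-1) = 3, t = -6 − 2·7 = -20  (check: 242·3 + 36·(-20) = 6)
  q = 1: r = 4, s = -1 − 1·3 = -4, t = 7 − 1·(-20) = 27  (check: 242·(-4) + 36·27 = 4)
  q = 1: r = 2, s = 3 − 1·(-4) = 7, t = -20 − 1·27 = -47  (check: 242·7 + 36·(-47) = 2)
The row with r = 2 (the gcd) gives the Bezout coefficients s = 7, t = -47.
Result: 242 · (7) + 36 · (-47) = 2.

gcd(242, 36) = 2; s = 7, t = -47 (check: 242·7 + 36·(-47) = 2).


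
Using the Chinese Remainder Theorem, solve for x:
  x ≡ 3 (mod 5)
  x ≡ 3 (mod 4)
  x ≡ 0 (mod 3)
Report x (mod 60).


Moduli 5, 4, 3 are pairwise coprime; by CRT there is a unique solution modulo M = 5 · 4 · 3 = 60.
Solve pairwise, accumulating the modulus:
  Start with x ≡ 3 (mod 5).
  Combine with x ≡ 3 (mod 4): since gcd(5, 4) = 1, we get a unique residue mod 20.
    Write x = 3 + 5·t and substitute into x ≡ 3 (mod 4): 5·t ≡ 3 − 3 = 0 (mod 4).
    Reduce coefficients mod 4: 1·t ≡ 0 (mod 4).
    So t ≡ 0 (mod 4).
    Then x = 3 + 5·0 = 3, valid modulo lcm(5, 4) = 20: x ≡ 3 (mod 20).
  Combine with x ≡ 0 (mod 3): since gcd(20, 3) = 1, we get a unique residue mod 60.
    Write x = 3 + 20·t and substitute into x ≡ 0 (mod 3): 20·t ≡ 0 − 3 = -3 (mod 3).
    Reduce coefficients mod 3: 2·t ≡ 0 (mod 3).
    The inverse of 2 mod 3 is 2 (since 2·2 = 4 = 1·3 + 1), so t ≡ 2·0 = 0 ≡ 0 (mod 3).
    Then x = 3 + 20·0 = 3, valid modulo lcm(20, 3) = 60: x ≡ 3 (mod 60).
Verify: 3 mod 5 = 3 ✓, 3 mod 4 = 3 ✓, 3 mod 3 = 0 ✓.

x ≡ 3 (mod 60).


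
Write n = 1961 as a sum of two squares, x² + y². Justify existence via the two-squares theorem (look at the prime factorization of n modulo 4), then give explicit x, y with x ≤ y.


Step 1: Factor n = 1961 = 37 · 53.
Step 2: Check the mod-4 condition on each prime factor: 37 ≡ 1 (mod 4), exponent 1; 53 ≡ 1 (mod 4), exponent 1.
All primes ≡ 3 (mod 4) appear to even exponent (or don't appear), so by the two-squares theorem n IS expressible as a sum of two squares.
Step 3: Build a representation. Here n = 37 · 53 is a product of primes ≡ 1 (mod 4). Each prime p ≡ 1 (mod 4) is itself a sum of two squares; find a² by testing p − a² for a perfect square:
  37: 37 − 1² = 36 = 6² ⇒ 37 = 1² + 6².
  53: 53 − 1² = 52, 53 − 2² = 49 = 7² ⇒ 53 = 2² + 7².
  Combine using the Brahmagupta–Fibonacci identity (a² + b²)(c² + d²) = (ac − bd)² + (ad + bc)² = (ac + bd)² + (ad − bc)²:
  37 · 53 = 1961: from (1² + 6²)(2² + 7²), take (1·2 − 6·7, 1·7 + 6·2) = (2 − 42, 7 + 12) = (-40, 19); dropping signs (only squares matter) gives (40, 19); check 40² + 19² = 1600 + 361 = 1961 ✓.
Step 4: Order so x ≤ y and verify: 19² + 40² = 361 + 1600 = 1961 = n. ✓

n = 1961 = 19² + 40² (one valid representation with x ≤ y).


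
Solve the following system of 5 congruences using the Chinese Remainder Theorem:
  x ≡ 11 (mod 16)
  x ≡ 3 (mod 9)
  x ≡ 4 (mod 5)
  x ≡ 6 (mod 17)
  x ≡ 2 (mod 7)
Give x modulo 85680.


Product of moduli M = 16 · 9 · 5 · 17 · 7 = 85680.
Merge one congruence at a time:
  Start: x ≡ 11 (mod 16).
  Combine with x ≡ 3 (mod 9); new modulus lcm = 144.
    Write x = 11 + 16·t and substitute into x ≡ 3 (mod 9): 16·t ≡ 3 − 11 = -8 (mod 9).
    Reduce coefficients mod 9: 7·t ≡ 1 (mod 9).
    The inverse of 7 mod 9 is 4 (since 7·4 = 28 = 3·9 + 1), so t ≡ 4·1 = 4 ≡ 4 (mod 9).
    Then x = 11 + 16·4 = 75, valid modulo lcm(16, 9) = 144: x ≡ 75 (mod 144).
  Combine with x ≡ 4 (mod 5); new modulus lcm = 720.
    Write x = 75 + 144·t and substitute into x ≡ 4 (mod 5): 144·t ≡ 4 − 75 = -71 (mod 5).
    Reduce coefficients mod 5: 4·t ≡ 4 (mod 5).
    The inverse of 4 mod 5 is 4 (since 4·4 = 16 = 3·5 + 1), so t ≡ 4·4 = 16 ≡ 1 (mod 5).
    Then x = 75 + 144·1 = 219, valid modulo lcm(144, 5) = 720: x ≡ 219 (mod 720).
  Combine with x ≡ 6 (mod 17); new modulus lcm = 12240.
    Write x = 219 + 720·t and substitute into x ≡ 6 (mod 17): 720·t ≡ 6 − 219 = -213 (mod 17).
    Reduce coefficients mod 17: 6·t ≡ 8 (mod 17).
    The inverse of 6 mod 17 is 3 (since 6·3 = 18 = 1·17 + 1), so t ≡ 3·8 = 24 ≡ 7 (mod 17).
    Then x = 219 + 720·7 = 5259, valid modulo lcm(720, 17) = 12240: x ≡ 5259 (mod 12240).
  Combine with x ≡ 2 (mod 7); new modulus lcm = 85680.
    Write x = 5259 + 12240·t and substitute into x ≡ 2 (mod 7): 12240·t ≡ 2 − 5259 = -5257 (mod 7).
    Reduce coefficients mod 7: 4·t ≡ 0 (mod 7).
    The inverse of 4 mod 7 is 2 (since 4·2 = 8 = 1·7 + 1), so t ≡ 2·0 = 0 ≡ 0 (mod 7).
    Then x = 5259 + 12240·0 = 5259, valid modulo lcm(12240, 7) = 85680: x ≡ 5259 (mod 85680).
Verify against each original: 5259 mod 16 = 11, 5259 mod 9 = 3, 5259 mod 5 = 4, 5259 mod 17 = 6, 5259 mod 7 = 2.

x ≡ 5259 (mod 85680).


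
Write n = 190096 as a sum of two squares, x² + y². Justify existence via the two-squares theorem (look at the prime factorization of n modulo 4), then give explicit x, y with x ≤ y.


Step 1: Factor n = 190096 = 2^4 · 109^2.
Step 2: Check the mod-4 condition on each prime factor: 2 = 2 (special); 109 ≡ 1 (mod 4), exponent 2.
All primes ≡ 3 (mod 4) appear to even exponent (or don't appear), so by the two-squares theorem n IS expressible as a sum of two squares.
Step 3: Build a representation. Group n = k² · m with k = 4 and m = 109 · 109 = 11881 (a product of primes ≡ 1 (mod 4)); a representation of m scales to one of n via (k·x)² + (k·y)² = k²(x² + y²). Each prime p ≡ 1 (mod 4) is itself a sum of two squares; find a² by testing p − a² for a perfect square:
  109: 109 − 1² = 108, 109 − 2² = 105, 109 − 3² = 100 = 10² ⇒ 109 = 3² + 10².
  Combine using the Brahmagupta–Fibonacci identity (a² + b²)(c² + d²) = (ac − bd)² + (ad + bc)² = (ac + bd)² + (ad − bc)²:
  109 · 109 = 11881: from (3² + 10²)(3² + 10²), take (3·3 − 10·10, 3·10 + 10·3) = (9 − 100, 30 + 30) = (-91, 60); dropping signs (only squares matter) gives (91, 60); check 91² + 60² = 8281 + 3600 = 11881 ✓.
  Scale by k = 4: (4·91, 4·60) = (364, 240).
Step 4: Order so x ≤ y and verify: 240² + 364² = 57600 + 132496 = 190096 = n. ✓

n = 190096 = 240² + 364² (one valid representation with x ≤ y).


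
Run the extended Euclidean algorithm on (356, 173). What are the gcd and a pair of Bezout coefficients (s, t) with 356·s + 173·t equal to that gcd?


Euclidean algorithm on (356, 173) — divide until remainder is 0:
  356 = 2 · 173 + 10
  173 = 17 · 10 + 3
  10 = 3 · 3 + 1
  3 = 3 · 1 + 0
gcd(356, 173) = 1.
Track Bezout coefficients alongside the remainders: start with r₀ = 356 = a·1 + b·0 (s = 1, t = 0) and r₁ = 173 = a·0 + b·1 (s = 0, t = 1); each new remainder r_{k+1} = r_{k-1} − q_k·r_k inherits s_{k+1} = s_{k-1} − q_k·s_k, t_{k+1} = t_{k-1} − q_k·t_k, so r_k = a·s_k + b·t_k at every step:
  q = 2: r = 10, s = 1 − 2·0 = 1, t = 0 − 2·1 = -2  (check: 356·1 + 173·(-2) = 10)
  q = 17: r = 3, s = 0 − 17·1 = -17, t = 1 − 17·(-2) = 35  (check: 356·(-17) + 173·35 = 3)
  q = 3: r = 1, s = 1 − 3·(-17) = 52, t = -2 − 3·35 = -107  (check: 356·52 + 173·(-107) = 1)
The row with r = 1 (the gcd) gives the Bezout coefficients s = 52, t = -107.
Result: 356 · (52) + 173 · (-107) = 1.

gcd(356, 173) = 1; s = 52, t = -107 (check: 356·52 + 173·(-107) = 1).


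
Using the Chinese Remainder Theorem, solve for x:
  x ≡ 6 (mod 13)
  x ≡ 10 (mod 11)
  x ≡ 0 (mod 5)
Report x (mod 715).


Moduli 13, 11, 5 are pairwise coprime; by CRT there is a unique solution modulo M = 13 · 11 · 5 = 715.
Solve pairwise, accumulating the modulus:
  Start with x ≡ 6 (mod 13).
  Combine with x ≡ 10 (mod 11): since gcd(13, 11) = 1, we get a unique residue mod 143.
    Write x = 6 + 13·t and substitute into x ≡ 10 (mod 11): 13·t ≡ 10 − 6 = 4 (mod 11).
    Reduce coefficients mod 11: 2·t ≡ 4 (mod 11).
    The inverse of 2 mod 11 is 6 (since 2·6 = 12 = 1·11 + 1), so t ≡ 6·4 = 24 ≡ 2 (mod 11).
    Then x = 6 + 13·2 = 32, valid modulo lcm(13, 11) = 143: x ≡ 32 (mod 143).
  Combine with x ≡ 0 (mod 5): since gcd(143, 5) = 1, we get a unique residue mod 715.
    Write x = 32 + 143·t and substitute into x ≡ 0 (mod 5): 143·t ≡ 0 − 32 = -32 (mod 5).
    Reduce coefficients mod 5: 3·t ≡ 3 (mod 5).
    The inverse of 3 mod 5 is 2 (since 3·2 = 6 = 1·5 + 1), so t ≡ 2·3 = 6 ≡ 1 (mod 5).
    Then x = 32 + 143·1 = 175, valid modulo lcm(143, 5) = 715: x ≡ 175 (mod 715).
Verify: 175 mod 13 = 6 ✓, 175 mod 11 = 10 ✓, 175 mod 5 = 0 ✓.

x ≡ 175 (mod 715).


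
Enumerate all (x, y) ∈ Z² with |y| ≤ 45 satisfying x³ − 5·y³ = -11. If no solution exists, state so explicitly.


The equation is x³ - 5y³ = -11. For fixed y, x³ = 5·y³ − 11, so a solution requires the RHS to be a perfect cube.
Strategy: iterate y from -45 to 45, compute RHS = 5·y³ − 11, and check whether it is a (positive or negative) perfect cube.
Check small values of y:
  y = 0: RHS = -11 is not a perfect cube.
  y = 1: RHS = -6 is not a perfect cube.
  y = -1: RHS = -16 is not a perfect cube.
  y = 2: RHS = 29 is not a perfect cube.
  y = -2: RHS = -51 is not a perfect cube.
  y = 3: RHS = 124 is not a perfect cube.
  y = -3: RHS = -146 is not a perfect cube.
Continuing the search up to |y| = 45 finds no solutions either.
No (x, y) in the scanned range satisfies the equation.

No integer solutions with |y| ≤ 45.


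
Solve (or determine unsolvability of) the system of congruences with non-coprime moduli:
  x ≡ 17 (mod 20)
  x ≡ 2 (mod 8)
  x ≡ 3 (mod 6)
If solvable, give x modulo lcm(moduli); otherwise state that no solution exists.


Moduli 20, 8, 6 are not pairwise coprime, so CRT works modulo lcm(m_i) when all pairwise compatibility conditions hold.
Pairwise compatibility: gcd(m_i, m_j) must divide a_i - a_j for every pair.
Merge one congruence at a time:
  Start: x ≡ 17 (mod 20).
  Combine with x ≡ 2 (mod 8): gcd(20, 8) = 4, and 2 - 17 = -15 is NOT divisible by 4.
    ⇒ system is inconsistent (no integer solution).

No solution (the system is inconsistent).


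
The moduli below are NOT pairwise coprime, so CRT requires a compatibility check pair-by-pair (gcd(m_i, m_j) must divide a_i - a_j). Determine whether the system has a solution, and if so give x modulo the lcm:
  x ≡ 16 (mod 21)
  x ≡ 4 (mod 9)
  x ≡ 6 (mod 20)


Moduli 21, 9, 20 are not pairwise coprime, so CRT works modulo lcm(m_i) when all pairwise compatibility conditions hold.
Pairwise compatibility: gcd(m_i, m_j) must divide a_i - a_j for every pair.
Merge one congruence at a time:
  Start: x ≡ 16 (mod 21).
  Combine with x ≡ 4 (mod 9): gcd(21, 9) = 3; 4 - 16 = -12, which IS divisible by 3, so compatible.
    Write x = 16 + 21·t and substitute into x ≡ 4 (mod 9): 21·t ≡ 4 − 16 = -12 (mod 9).
    Divide the congruence (and modulus) by g = 3: 7·t ≡ -4 (mod 3).
    Reduce coefficients mod 3: 1·t ≡ 2 (mod 3).
    So t ≡ 2 (mod 3).
    Then x = 16 + 21·2 = 58, valid modulo lcm(21, 9) = 63: x ≡ 58 (mod 63).
  Combine with x ≡ 6 (mod 20): gcd(63, 20) = 1; 6 - 58 = -52, which IS divisible by 1, so compatible.
    Write x = 58 + 63·t and substitute into x ≡ 6 (mod 20): 63·t ≡ 6 − 58 = -52 (mod 20).
    Reduce coefficients mod 20: 3·t ≡ 8 (mod 20).
    The inverse of 3 mod 20 is 7 (since 3·7 = 21 = 1·20 + 1), so t ≡ 7·8 = 56 ≡ 16 (mod 20).
    Then x = 58 + 63·16 = 1066, valid modulo lcm(63, 20) = 1260: x ≡ 1066 (mod 1260).
Verify: 1066 mod 21 = 16, 1066 mod 9 = 4, 1066 mod 20 = 6.

x ≡ 1066 (mod 1260).


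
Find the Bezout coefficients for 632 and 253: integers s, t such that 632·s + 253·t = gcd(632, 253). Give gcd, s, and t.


Euclidean algorithm on (632, 253) — divide until remainder is 0:
  632 = 2 · 253 + 126
  253 = 2 · 126 + 1
  126 = 126 · 1 + 0
gcd(632, 253) = 1.
Track Bezout coefficients alongside the remainders: start with r₀ = 632 = a·1 + b·0 (s = 1, t = 0) and r₁ = 253 = a·0 + b·1 (s = 0, t = 1); each new remainder r_{k+1} = r_{k-1} − q_k·r_k inherits s_{k+1} = s_{k-1} − q_k·s_k, t_{k+1} = t_{k-1} − q_k·t_k, so r_k = a·s_k + b·t_k at every step:
  q = 2: r = 126, s = 1 − 2·0 = 1, t = 0 − 2·1 = -2  (check: 632·1 + 253·(-2) = 126)
  q = 2: r = 1, s = 0 − 2·1 = -2, t = 1 − 2·(-2) = 5  (check: 632·(-2) + 253·5 = 1)
The row with r = 1 (the gcd) gives the Bezout coefficients s = -2, t = 5.
Result: 632 · (-2) + 253 · (5) = 1.

gcd(632, 253) = 1; s = -2, t = 5 (check: 632·(-2) + 253·5 = 1).


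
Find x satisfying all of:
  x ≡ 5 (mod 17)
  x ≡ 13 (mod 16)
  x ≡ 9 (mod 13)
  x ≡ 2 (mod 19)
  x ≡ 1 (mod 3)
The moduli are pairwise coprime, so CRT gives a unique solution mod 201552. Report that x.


Product of moduli M = 17 · 16 · 13 · 19 · 3 = 201552.
Merge one congruence at a time:
  Start: x ≡ 5 (mod 17).
  Combine with x ≡ 13 (mod 16); new modulus lcm = 272.
    Write x = 5 + 17·t and substitute into x ≡ 13 (mod 16): 17·t ≡ 13 − 5 = 8 (mod 16).
    Reduce coefficients mod 16: 1·t ≡ 8 (mod 16).
    So t ≡ 8 (mod 16).
    Then x = 5 + 17·8 = 141, valid modulo lcm(17, 16) = 272: x ≡ 141 (mod 272).
  Combine with x ≡ 9 (mod 13); new modulus lcm = 3536.
    Write x = 141 + 272·t and substitute into x ≡ 9 (mod 13): 272·t ≡ 9 − 141 = -132 (mod 13).
    Reduce coefficients mod 13: 12·t ≡ 11 (mod 13).
    The inverse of 12 mod 13 is 12 (since 12·12 = 144 = 11·13 + 1), so t ≡ 12·11 = 132 ≡ 2 (mod 13).
    Then x = 141 + 272·2 = 685, valid modulo lcm(272, 13) = 3536: x ≡ 685 (mod 3536).
  Combine with x ≡ 2 (mod 19); new modulus lcm = 67184.
    Write x = 685 + 3536·t and substitute into x ≡ 2 (mod 19): 3536·t ≡ 2 − 685 = -683 (mod 19).
    Reduce coefficients mod 19: 2·t ≡ 1 (mod 19).
    The inverse of 2 mod 19 is 10 (since 2·10 = 20 = 1·19 + 1), so t ≡ 10·1 = 10 ≡ 10 (mod 19).
    Then x = 685 + 3536·10 = 36045, valid modulo lcm(3536, 19) = 67184: x ≡ 36045 (mod 67184).
  Combine with x ≡ 1 (mod 3); new modulus lcm = 201552.
    Write x = 36045 + 67184·t and substitute into x ≡ 1 (mod 3): 67184·t ≡ 1 − 36045 = -36044 (mod 3).
    Reduce coefficients mod 3: 2·t ≡ 1 (mod 3).
    The inverse of 2 mod 3 is 2 (since 2·2 = 4 = 1·3 + 1), so t ≡ 2·1 = 2 ≡ 2 (mod 3).
    Then x = 36045 + 67184·2 = 170413, valid modulo lcm(67184, 3) = 201552: x ≡ 170413 (mod 201552).
Verify against each original: 170413 mod 17 = 5, 170413 mod 16 = 13, 170413 mod 13 = 9, 170413 mod 19 = 2, 170413 mod 3 = 1.

x ≡ 170413 (mod 201552).


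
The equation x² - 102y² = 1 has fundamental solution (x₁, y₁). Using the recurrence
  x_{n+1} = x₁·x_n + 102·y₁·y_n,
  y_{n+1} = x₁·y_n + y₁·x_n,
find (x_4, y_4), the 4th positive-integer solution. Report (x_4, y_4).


Step 1: Find the fundamental solution (x₁, y₁) of x² - 102y² = 1.
  Expand √102 as a continued fraction. a₀ = ⌊√102⌋ = 10; iterate m_{k+1} = d_k·a_k − m_k, d_{k+1} = (102 − m_{k+1}²)/d_k, a_{k+1} = ⌊(a₀ + m_{k+1})/d_{k+1}⌋ (starting m₀ = 0, d₀ = 1), with convergents p_k = a_k·p_{k-1} + p_{k-2}, q_k = a_k·q_{k-1} + q_{k-2} (p₋₁ = 1, q₋₁ = 0):
  k = 0: a₀ = 10; p₀/q₀ = 10/1; p₀² − 102·q₀² = 100 − 102 = -2.
  k = 1: m = 10, d = 2, a = ⌊(10 + 10)/2⌋ = 10; p/q = (10·10 + 1)/(10·1 + 0) = 101/10; p² − 102·q² = 10201 − 10200 = 1.
  The first convergent with p² − 102·q² = 1 gives the fundamental solution (x₁, y₁) = (101, 10).
Step 2: Apply the recurrence (x_{n+1}, y_{n+1}) = (x₁x_n + 102y₁y_n, x₁y_n + y₁x_n) repeatedly.
  From (x_1, y_1) = (101, 10): x_2 = 101·101 + 102·10·10 = 20401; y_2 = 101·10 + 10·101 = 2020.
  From (x_2, y_2) = (20401, 2020): x_3 = 101·20401 + 102·10·2020 = 4120901; y_3 = 101·2020 + 10·20401 = 408030.
  From (x_3, y_3) = (4120901, 408030): x_4 = 101·4120901 + 102·10·408030 = 832401601; y_4 = 101·408030 + 10·4120901 = 82420040.
Step 3: Verify x_4² - 102·y_4² = 692892425347363201 - 692892425347363200 = 1 (should be 1). ✓

(x_1, y_1) = (101, 10); (x_4, y_4) = (832401601, 82420040).
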